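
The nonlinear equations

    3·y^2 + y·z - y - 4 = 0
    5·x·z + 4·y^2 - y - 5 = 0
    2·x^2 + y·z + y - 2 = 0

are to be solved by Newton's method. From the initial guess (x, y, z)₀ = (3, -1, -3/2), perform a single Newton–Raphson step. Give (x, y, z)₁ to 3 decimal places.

(1.702, -0.929, -0.606)

At (3, -1, -3/2): F = (1.500, -22.500, 16.500).
Jacobian J = [[0, 6·y + z - 1, y], [5·z, 8·y - 1, 5·x], [4·x, z + 1, y]].
At the point, J = [[0.000, -8.500, -1.000], [-7.500, -9.000, 15.000], [12.000, -0.500, -1.000]] (det J = -1578.000).
Solving J·Δ = −F gives Δ = (-1.298, 0.071, 0.894).
Then the next iterate is (x, y, z)₁ = (1.702, -0.929, -0.606).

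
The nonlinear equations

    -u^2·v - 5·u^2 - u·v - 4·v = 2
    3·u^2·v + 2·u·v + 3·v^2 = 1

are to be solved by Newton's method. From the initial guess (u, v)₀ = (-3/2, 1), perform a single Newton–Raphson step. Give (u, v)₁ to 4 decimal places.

(-0.3816, 1.2132)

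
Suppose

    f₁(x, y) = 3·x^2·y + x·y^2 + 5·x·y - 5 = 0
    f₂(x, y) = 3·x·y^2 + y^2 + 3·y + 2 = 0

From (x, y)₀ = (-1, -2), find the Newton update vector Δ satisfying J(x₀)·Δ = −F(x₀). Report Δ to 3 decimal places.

(0.738, 0.286)

At (-1, -2): F = (-5.000, -12.000).
Jacobian J = [[6·x·y + y^2 + 5·y, 3·x^2 + 2·x·y + 5·x], [3·y^2, 6·x·y + 2·y + 3]].
At the point, J = [[6.000, 2.000], [12.000, 11.000]] (det J = 42.000).
Solving J·Δ = −F gives Δ = (0.738, 0.286).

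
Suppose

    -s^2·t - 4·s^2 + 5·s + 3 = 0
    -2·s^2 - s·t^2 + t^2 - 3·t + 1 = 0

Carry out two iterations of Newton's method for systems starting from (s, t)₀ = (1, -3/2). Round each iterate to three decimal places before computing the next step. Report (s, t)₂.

(-0.609, 2.941)

At (1, -3/2): F = (5.500, 3.500).
Jacobian J = [[-2·s·t - 8·s + 5, -s^2], [-4·s - t^2, -2·s·t + 2·t - 3]].
At the point, J = [[0.000, -1.000], [-6.250, -3.000]] (det J = -6.250).
Solving J·Δ = −F gives Δ = (-2.080, 5.500).
Then the next iterate is (s, t)₁ = (-1.080, 4.000).
Round to (-1.080, 4.000) and repeat: F = (-11.73120, 19.94720), J = [[22.280, -1.16640], [-11.680, 13.640]].
Δ = (0.471, -1.059), so (s, t)₂ = (-0.609, 2.941).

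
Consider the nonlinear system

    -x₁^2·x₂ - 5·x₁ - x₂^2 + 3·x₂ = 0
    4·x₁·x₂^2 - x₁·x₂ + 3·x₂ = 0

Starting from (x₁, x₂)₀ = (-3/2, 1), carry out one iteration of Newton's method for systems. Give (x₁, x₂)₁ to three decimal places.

(1.500, 2.000)

At (-3/2, 1): F = (7.250, -1.500).
Jacobian J = [[-2·x₁·x₂ - 5, -x₁^2 - 2·x₂ + 3], [4·x₂^2 - x₂, 8·x₁·x₂ - x₁ + 3]].
At the point, J = [[-2.000, -1.250], [3.000, -7.500]] (det J = 18.750).
Solving J·Δ = −F gives Δ = (3.000, 1.000).
Then the next iterate is (x₁, x₂)₁ = (1.500, 2.000).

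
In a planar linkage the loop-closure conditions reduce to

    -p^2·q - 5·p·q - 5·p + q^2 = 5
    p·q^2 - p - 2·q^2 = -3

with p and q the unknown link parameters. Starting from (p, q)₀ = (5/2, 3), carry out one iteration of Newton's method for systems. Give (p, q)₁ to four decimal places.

(-41.0000, 117.3333)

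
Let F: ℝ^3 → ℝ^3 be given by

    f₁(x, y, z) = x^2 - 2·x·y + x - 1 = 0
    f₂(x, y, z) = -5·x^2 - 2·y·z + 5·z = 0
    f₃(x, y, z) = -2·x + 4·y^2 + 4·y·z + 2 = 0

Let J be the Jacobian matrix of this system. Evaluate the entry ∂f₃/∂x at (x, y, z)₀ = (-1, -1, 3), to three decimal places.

-2.000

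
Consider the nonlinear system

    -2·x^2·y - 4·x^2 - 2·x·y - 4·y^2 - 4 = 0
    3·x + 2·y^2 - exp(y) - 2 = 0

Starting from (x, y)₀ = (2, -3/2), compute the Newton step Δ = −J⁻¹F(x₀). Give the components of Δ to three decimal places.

(-11.000, -3.973)

At (2, -3/2): F = (-11.000, 8.27687).
Jacobian J = [[-4·x·y - 8·x - 2·y, -2·x^2 - 2·x - 8·y], [3, 4·y - exp(y)]].
At the point, J = [[-1.000, 0.000], [3.000, -6.22313]] (det J = 6.22313).
Solving J·Δ = −F gives Δ = (-11.000, -3.973).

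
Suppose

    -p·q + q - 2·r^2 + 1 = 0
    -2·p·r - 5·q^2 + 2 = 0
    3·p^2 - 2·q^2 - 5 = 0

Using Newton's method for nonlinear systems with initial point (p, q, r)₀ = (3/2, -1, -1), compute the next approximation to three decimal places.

At (3/2, -1, -1): F = (-0.500, 0.000, -0.250).
Jacobian J = [[-q, -p + 1, -4·r], [-2·r, -10·q, -2·p], [6·p, -4·q, 0]].
At the point, J = [[1.000, -0.500, 4.000], [2.000, 10.000, -3.000], [9.000, 4.000, 0.000]] (det J = -302.500).
Solving J·Δ = −F gives Δ = (0.012, 0.036, 0.126).
Then the next iterate is (p, q, r)₁ = (1.512, -0.964, -0.874).

(1.512, -0.964, -0.874)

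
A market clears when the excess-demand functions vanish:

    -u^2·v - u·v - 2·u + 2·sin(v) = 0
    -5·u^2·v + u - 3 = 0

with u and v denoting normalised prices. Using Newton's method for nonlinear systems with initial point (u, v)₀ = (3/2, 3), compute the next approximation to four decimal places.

At (3/2, 3): F = (-13.967760, -35.2500).
Jacobian J = [[-2·u·v - v - 2, -u^2 - u + 2·cos(v)], [-10·u·v + 1, -5·u^2]].
At the point, J = [[-14.0000, -5.729985], [-44.0000, -11.2500]] (det J = -94.619340).
Solving J·Δ = −F gives Δ = (-0.4739, -1.2797).
Then the next iterate is (u, v)₁ = (1.0261, 1.7203).

(1.0261, 1.7203)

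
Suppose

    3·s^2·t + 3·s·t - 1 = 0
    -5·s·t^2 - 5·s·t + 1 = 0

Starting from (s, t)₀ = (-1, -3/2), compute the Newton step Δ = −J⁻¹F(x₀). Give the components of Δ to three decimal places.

At (-1, -3/2): F = (-1.000, 4.750).
Jacobian J = [[6·s·t + 3·t, 3·s^2 + 3·s], [-5·t^2 - 5·t, -10·s·t - 5·s]].
At the point, J = [[4.500, 0.000], [-3.750, -10.000]] (det J = -45.000).
Solving J·Δ = −F gives Δ = (0.222, 0.392).

(0.222, 0.392)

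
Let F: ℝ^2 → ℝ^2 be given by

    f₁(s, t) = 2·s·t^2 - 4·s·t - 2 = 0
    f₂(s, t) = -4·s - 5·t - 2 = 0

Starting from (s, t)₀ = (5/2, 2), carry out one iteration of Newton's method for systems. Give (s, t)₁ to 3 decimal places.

(-3.250, 2.200)

At (5/2, 2): F = (-2.000, -22.000).
Jacobian J = [[2·t^2 - 4·t, 4·s·t - 4·s], [-4, -5]].
At the point, J = [[0.000, 10.000], [-4.000, -5.000]] (det J = 40.000).
Solving J·Δ = −F gives Δ = (-5.750, 0.200).
Then the next iterate is (s, t)₁ = (-3.250, 2.200).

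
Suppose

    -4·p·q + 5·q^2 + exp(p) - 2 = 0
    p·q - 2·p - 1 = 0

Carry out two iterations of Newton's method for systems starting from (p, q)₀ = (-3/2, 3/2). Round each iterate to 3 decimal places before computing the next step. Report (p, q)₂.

(-0.779, 0.405)

At (-3/2, 3/2): F = (18.47313, -0.250).
Jacobian J = [[-4·q + exp(p), -4·p + 10·q], [q - 2, p]].
At the point, J = [[-5.77687, 21.000], [-0.500, -1.500]] (det J = 19.16530).
Solving J·Δ = −F gives Δ = (1.172, -0.557).
Then the next iterate is (p, q)₁ = (-0.328, 0.943).
Round to (-0.328, 0.943) and repeat: F = (4.40382, -0.65330), J = [[-3.05164, 10.742], [-1.057, -0.328]].
Δ = (-0.451, -0.538), so (p, q)₂ = (-0.779, 0.405).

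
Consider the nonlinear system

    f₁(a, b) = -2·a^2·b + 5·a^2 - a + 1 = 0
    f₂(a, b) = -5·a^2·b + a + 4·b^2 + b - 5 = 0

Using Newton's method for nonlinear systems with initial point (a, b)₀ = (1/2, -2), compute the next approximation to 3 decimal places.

(0.189, -1.472)

At (1/2, -2): F = (2.750, 12.000).
Jacobian J = [[-4·a·b + 10·a - 1, -2·a^2], [-10·a·b + 1, -5·a^2 + 8·b + 1]].
At the point, J = [[8.000, -0.500], [11.000, -16.250]] (det J = -124.500).
Solving J·Δ = −F gives Δ = (-0.311, 0.528).
Then the next iterate is (a, b)₁ = (0.189, -1.472).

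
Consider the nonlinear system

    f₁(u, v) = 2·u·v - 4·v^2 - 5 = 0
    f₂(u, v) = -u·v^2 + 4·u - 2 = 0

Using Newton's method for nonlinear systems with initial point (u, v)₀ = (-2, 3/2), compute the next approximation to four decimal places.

(2.5217, 1.0978)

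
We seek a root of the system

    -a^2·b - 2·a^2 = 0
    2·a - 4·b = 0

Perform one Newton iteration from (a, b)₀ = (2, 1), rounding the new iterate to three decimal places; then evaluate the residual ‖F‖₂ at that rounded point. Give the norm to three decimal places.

3.359

At (2, 1): F = (-12.000, 0.000).
Jacobian J = [[-2·a·b - 4·a, -a^2], [2, -4]].
At the point, J = [[-12.000, -4.000], [2.000, -4.000]] (det J = 56.000).
Solving J·Δ = −F gives Δ = (-0.857, -0.429).
Then the next iterate is (a, b)₁ = (1.143, 0.571).
Re-evaluating at (1.143, 0.571): F = (-3.35888, 0.002), so ‖F‖₂ = 3.359.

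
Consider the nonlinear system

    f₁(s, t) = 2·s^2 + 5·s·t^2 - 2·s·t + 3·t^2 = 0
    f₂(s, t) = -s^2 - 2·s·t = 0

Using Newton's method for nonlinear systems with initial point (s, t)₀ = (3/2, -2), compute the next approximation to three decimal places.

At (3/2, -2): F = (52.500, 3.750).
Jacobian J = [[4·s + 5·t^2 - 2·t, 10·s·t - 2·s + 6·t], [-2·s - 2·t, -2·s]].
At the point, J = [[30.000, -45.000], [1.000, -3.000]] (det J = -45.000).
Solving J·Δ = −F gives Δ = (0.250, 1.333).
Then the next iterate is (s, t)₁ = (1.750, -0.667).

(1.750, -0.667)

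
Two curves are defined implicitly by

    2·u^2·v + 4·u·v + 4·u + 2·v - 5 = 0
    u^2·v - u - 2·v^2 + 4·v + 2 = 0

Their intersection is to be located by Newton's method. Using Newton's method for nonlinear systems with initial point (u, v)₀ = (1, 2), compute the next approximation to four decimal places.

(0.1786, 2.1786)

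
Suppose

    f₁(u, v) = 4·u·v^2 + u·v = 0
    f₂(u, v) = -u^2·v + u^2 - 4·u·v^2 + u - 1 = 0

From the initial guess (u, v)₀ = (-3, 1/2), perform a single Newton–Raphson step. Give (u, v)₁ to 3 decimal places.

(-2.037, 0.296)

At (-3, 1/2): F = (-4.500, 3.500).
Jacobian J = [[4·v^2 + v, 8·u·v + u], [-2·u·v + 2·u - 4·v^2 + 1, -u^2 - 8·u·v]].
At the point, J = [[1.500, -15.000], [-3.000, 3.000]] (det J = -40.500).
Solving J·Δ = −F gives Δ = (0.963, -0.204).
Then the next iterate is (u, v)₁ = (-2.037, 0.296).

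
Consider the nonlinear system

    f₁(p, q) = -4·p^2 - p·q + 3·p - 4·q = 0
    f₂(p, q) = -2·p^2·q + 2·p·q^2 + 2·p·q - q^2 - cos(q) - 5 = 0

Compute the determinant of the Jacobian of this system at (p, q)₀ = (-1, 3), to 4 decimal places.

J = [[-8·p - q + 3, -p - 4], [-4·p·q + 2·q^2 + 2·q, -2·p^2 + 4·p·q + 2·p - 2·q + sin(q)]].
At the point, J = [[8.0000, -3.0000], [36.0000, -21.858880]].
det J = -66.8710.

-66.8710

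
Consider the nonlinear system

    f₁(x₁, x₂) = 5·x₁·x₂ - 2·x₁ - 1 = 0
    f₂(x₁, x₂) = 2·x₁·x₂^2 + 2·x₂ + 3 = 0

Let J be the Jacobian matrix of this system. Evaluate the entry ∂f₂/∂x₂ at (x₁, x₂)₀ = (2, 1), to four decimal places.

10.0000

∂f₂/∂x₂ = 4·x₁·x₂ + 2.
At (2, 1) this is 10.0000.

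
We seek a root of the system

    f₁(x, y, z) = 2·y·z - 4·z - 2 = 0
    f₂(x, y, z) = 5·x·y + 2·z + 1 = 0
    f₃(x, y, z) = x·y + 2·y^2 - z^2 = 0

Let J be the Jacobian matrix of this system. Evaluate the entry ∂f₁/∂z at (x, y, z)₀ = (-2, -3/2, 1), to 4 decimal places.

∂f₁/∂z = 2·y - 4.
At (-2, -3/2, 1) this is -7.0000.

-7.0000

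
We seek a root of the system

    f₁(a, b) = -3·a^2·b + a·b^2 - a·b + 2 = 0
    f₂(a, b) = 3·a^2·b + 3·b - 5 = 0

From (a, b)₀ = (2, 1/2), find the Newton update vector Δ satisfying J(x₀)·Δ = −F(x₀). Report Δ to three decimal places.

(-1.724, 0.523)

At (2, 1/2): F = (-4.500, 2.500).
Jacobian J = [[-6·a·b + b^2 - b, -3·a^2 + 2·a·b - a], [6·a·b, 3·a^2 + 3]].
At the point, J = [[-6.250, -12.000], [6.000, 15.000]] (det J = -21.750).
Solving J·Δ = −F gives Δ = (-1.724, 0.523).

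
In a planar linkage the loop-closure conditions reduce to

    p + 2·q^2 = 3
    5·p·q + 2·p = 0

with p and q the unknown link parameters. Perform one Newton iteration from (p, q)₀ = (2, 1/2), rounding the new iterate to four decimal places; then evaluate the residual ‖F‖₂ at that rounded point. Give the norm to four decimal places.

1318.2797

At (2, 1/2): F = (-0.5000, 9.0000).
Jacobian J = [[1, 4·q], [5·q + 2, 5·p]].
At the point, J = [[1.0000, 2.0000], [4.5000, 10.0000]] (det J = 1.0000).
Solving J·Δ = −F gives Δ = (23.0000, -11.2500).
Then the next iterate is (p, q)₁ = (25.0000, -10.7500).
Re-evaluating at (25.0000, -10.7500): F = (253.1250, -1293.7500), so ‖F‖₂ = 1318.2797.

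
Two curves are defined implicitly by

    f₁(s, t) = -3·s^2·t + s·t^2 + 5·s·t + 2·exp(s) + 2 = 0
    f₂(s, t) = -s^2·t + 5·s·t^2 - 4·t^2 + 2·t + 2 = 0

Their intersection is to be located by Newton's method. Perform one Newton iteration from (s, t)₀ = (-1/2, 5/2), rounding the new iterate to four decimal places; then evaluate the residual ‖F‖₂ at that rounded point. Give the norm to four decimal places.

At (-1/2, 5/2): F = (-8.036939, -34.2500).
Jacobian J = [[-6·s·t + t^2 + 5·t + 2·exp(s), -3·s^2 + 2·s·t + 5·s], [-2·s·t + 5·t^2, -s^2 + 10·s·t - 8·t + 2]].
At the point, J = [[27.463061, -5.7500], [33.7500, -30.7500]] (det J = -650.426636).
Solving J·Δ = −F gives Δ = (0.0772, -1.0291).
Then the next iterate is (s, t)₁ = (-0.4228, 1.4709).
Re-evaluating at (-0.4228, 1.4709): F = (-1.502624, -8.549063), so ‖F‖₂ = 8.6801.

8.6801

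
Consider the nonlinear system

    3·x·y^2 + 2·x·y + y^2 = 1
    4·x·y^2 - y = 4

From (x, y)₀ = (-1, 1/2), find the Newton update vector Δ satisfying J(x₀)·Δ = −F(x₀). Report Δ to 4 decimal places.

At (-1, 1/2): F = (-2.5000, -5.5000).
Jacobian J = [[3·y^2 + 2·y, 6·x·y + 2·x + 2·y], [4·y^2, 8·x·y - 1]].
At the point, J = [[1.7500, -4.0000], [1.0000, -5.0000]] (det J = -4.7500).
Solving J·Δ = −F gives Δ = (-2.0000, -1.5000).

(-2.0000, -1.5000)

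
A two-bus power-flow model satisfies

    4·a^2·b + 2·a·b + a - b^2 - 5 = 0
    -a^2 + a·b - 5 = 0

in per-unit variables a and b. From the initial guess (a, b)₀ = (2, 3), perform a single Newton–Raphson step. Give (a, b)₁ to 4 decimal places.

(0.8871, 3.9435)

At (2, 3): F = (48.0000, -3.0000).
Jacobian J = [[8·a·b + 2·b + 1, 4·a^2 + 2·a - 2·b], [-2·a + b, a]].
At the point, J = [[55.0000, 14.0000], [-1.0000, 2.0000]] (det J = 124.0000).
Solving J·Δ = −F gives Δ = (-1.1129, 0.9435).
Then the next iterate is (a, b)₁ = (0.8871, 3.9435).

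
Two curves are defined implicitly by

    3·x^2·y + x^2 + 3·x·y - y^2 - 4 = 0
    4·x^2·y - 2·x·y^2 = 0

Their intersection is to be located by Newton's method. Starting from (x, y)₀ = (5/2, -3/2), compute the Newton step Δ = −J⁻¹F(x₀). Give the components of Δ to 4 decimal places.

(1.1544, 2.2144)

At (5/2, -3/2): F = (-39.3750, -48.7500).
Jacobian J = [[6·x·y + 2·x + 3·y, 3·x^2 + 3·x - 2·y], [8·x·y - 2·y^2, 4·x^2 - 4·x·y]].
At the point, J = [[-22.0000, 29.2500], [-34.5000, 40.0000]] (det J = 129.1250).
Solving J·Δ = −F gives Δ = (1.1544, 2.2144).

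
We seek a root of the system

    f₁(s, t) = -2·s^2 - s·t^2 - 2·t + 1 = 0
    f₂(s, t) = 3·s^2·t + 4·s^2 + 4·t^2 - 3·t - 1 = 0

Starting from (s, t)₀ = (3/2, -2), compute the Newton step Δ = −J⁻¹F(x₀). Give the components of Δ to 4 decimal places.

(-0.0094, 1.3515)

At (3/2, -2): F = (-5.5000, 16.5000).
Jacobian J = [[-4·s - t^2, -2·s·t - 2], [6·s·t + 8·s, 3·s^2 + 8·t - 3]].
At the point, J = [[-10.0000, 4.0000], [-6.0000, -12.2500]] (det J = 146.5000).
Solving J·Δ = −F gives Δ = (-0.0094, 1.3515).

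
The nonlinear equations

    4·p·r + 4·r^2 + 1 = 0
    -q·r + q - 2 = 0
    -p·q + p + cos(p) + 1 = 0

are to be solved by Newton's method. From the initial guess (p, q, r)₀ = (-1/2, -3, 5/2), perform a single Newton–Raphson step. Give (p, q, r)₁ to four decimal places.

At (-1/2, -3, 5/2): F = (21.0000, 2.5000, -0.122417).
Jacobian J = [[4·r, 0, 4·p + 8·r], [0, -r + 1, -q], [-q - sin(p) + 1, -p, 0]].
At the point, J = [[10.0000, 0.0000, 18.0000], [0.0000, -1.5000, 3.0000], [4.479426, 0.5000, 0.0000]] (det J = 105.944490).
Solving J·Δ = −F gives Δ = (0.1161, -0.7957, -1.2312).
Then the next iterate is (p, q, r)₁ = (-0.3839, -3.7957, 1.2688).

(-0.3839, -3.7957, 1.2688)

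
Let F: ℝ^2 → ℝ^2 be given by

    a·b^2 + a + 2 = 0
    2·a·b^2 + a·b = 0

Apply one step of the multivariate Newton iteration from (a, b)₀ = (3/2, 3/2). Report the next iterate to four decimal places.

(-2.9474, 3.1842)

At (3/2, 3/2): F = (6.8750, 9.0000).
Jacobian J = [[b^2 + 1, 2·a·b], [2·b^2 + b, 4·a·b + a]].
At the point, J = [[3.2500, 4.5000], [6.0000, 10.5000]] (det J = 7.1250).
Solving J·Δ = −F gives Δ = (-4.4474, 1.6842).
Then the next iterate is (a, b)₁ = (-2.9474, 3.1842).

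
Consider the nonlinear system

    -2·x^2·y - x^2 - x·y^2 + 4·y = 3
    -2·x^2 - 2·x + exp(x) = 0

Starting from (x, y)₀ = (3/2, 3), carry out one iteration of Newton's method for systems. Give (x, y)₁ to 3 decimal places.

(0.642, 3.578)

At (3/2, 3): F = (-20.250, -3.01831).
Jacobian J = [[-4·x·y - 2·x - y^2, -2·x^2 - 2·x·y + 4], [-4·x + exp(x) - 2, 0]].
At the point, J = [[-30.000, -9.500], [-3.51831, 0.000]] (det J = -33.42395).
Solving J·Δ = −F gives Δ = (-0.858, 0.578).
Then the next iterate is (x, y)₁ = (0.642, 3.578).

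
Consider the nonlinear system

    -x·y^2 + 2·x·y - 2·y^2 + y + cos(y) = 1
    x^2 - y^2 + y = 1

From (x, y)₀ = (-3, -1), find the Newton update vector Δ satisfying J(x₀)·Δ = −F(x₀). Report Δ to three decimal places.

(1.166, 0.332)

At (-3, -1): F = (5.54030, 6.000).
Jacobian J = [[-y^2 + 2·y, -2·x·y + 2·x - 4·y - sin(y) + 1], [2·x, -2·y + 1]].
At the point, J = [[-3.000, -6.15853], [-6.000, 3.000]] (det J = -45.95117).
Solving J·Δ = −F gives Δ = (1.166, 0.332).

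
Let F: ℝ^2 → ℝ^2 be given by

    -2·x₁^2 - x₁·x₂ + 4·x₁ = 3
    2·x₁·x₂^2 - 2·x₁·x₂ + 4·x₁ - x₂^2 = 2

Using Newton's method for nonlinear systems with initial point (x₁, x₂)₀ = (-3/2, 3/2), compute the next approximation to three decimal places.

(-0.084, 0.976)

At (-3/2, 3/2): F = (-11.250, -12.500).
Jacobian J = [[-4·x₁ - x₂ + 4, -x₁], [2·x₂^2 - 2·x₂ + 4, 4·x₁·x₂ - 2·x₁ - 2·x₂]].
At the point, J = [[8.500, 1.500], [5.500, -9.000]] (det J = -84.750).
Solving J·Δ = −F gives Δ = (1.416, -0.524).
Then the next iterate is (x₁, x₂)₁ = (-0.084, 0.976).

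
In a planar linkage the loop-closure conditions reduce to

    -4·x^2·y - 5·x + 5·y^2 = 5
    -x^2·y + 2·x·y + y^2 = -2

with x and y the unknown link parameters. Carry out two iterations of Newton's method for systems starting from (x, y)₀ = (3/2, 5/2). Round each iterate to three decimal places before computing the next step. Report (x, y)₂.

(-1.323, -1.310)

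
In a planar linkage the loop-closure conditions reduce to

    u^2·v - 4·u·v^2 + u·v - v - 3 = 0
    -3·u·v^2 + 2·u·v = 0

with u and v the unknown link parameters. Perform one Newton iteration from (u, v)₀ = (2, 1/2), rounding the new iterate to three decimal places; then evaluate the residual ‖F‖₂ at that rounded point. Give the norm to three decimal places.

8.148

At (2, 1/2): F = (-2.500, 0.500).
Jacobian J = [[2·u·v - 4·v^2 + v, u^2 - 8·u·v + u - 1], [-3·v^2 + 2·v, -6·u·v + 2·u]].
At the point, J = [[1.500, -3.000], [0.250, -2.000]] (det J = -2.250).
Solving J·Δ = −F gives Δ = (2.889, 0.611).
Then the next iterate is (u, v)₁ = (4.889, 1.111).
Re-evaluating at (4.889, 1.111): F = (3.73778, -7.24043), so ‖F‖₂ = 8.148.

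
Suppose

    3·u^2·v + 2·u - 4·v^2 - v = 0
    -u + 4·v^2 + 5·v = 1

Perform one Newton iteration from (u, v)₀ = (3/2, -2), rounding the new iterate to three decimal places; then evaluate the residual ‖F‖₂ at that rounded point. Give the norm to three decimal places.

8.841

At (3/2, -2): F = (-24.500, 3.500).
Jacobian J = [[6·u·v + 2, 3·u^2 - 8·v - 1], [-1, 8·v + 5]].
At the point, J = [[-16.000, 21.750], [-1.000, -11.000]] (det J = 197.750).
Solving J·Δ = −F gives Δ = (-0.978, 0.407).
Then the next iterate is (u, v)₁ = (0.522, -1.593).
Re-evaluating at (0.522, -1.593): F = (-8.81580, 0.66360), so ‖F‖₂ = 8.841.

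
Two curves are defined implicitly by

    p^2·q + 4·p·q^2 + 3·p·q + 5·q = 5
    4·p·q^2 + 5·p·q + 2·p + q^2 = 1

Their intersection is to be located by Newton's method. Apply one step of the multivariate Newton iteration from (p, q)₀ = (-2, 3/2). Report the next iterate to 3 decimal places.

At (-2, 3/2): F = (-18.500, -35.750).
Jacobian J = [[2·p·q + 4·q^2 + 3·q, p^2 + 8·p·q + 3·p + 5], [4·q^2 + 5·q + 2, 8·p·q + 5·p + 2·q]].
At the point, J = [[7.500, -21.000], [18.500, -31.000]] (det J = 156.000).
Solving J·Δ = −F gives Δ = (1.136, -0.475).
Then the next iterate is (p, q)₁ = (-0.864, 1.025).

(-0.864, 1.025)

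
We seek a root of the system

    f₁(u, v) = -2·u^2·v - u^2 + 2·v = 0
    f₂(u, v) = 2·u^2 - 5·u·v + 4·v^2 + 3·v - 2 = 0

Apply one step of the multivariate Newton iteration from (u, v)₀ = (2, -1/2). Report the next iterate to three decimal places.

(0.825, -0.667)

At (2, -1/2): F = (-1.000, 10.500).
Jacobian J = [[-4·u·v - 2·u, -2·u^2 + 2], [4·u - 5·v, -5·u + 8·v + 3]].
At the point, J = [[0.000, -6.000], [10.500, -11.000]] (det J = 63.000).
Solving J·Δ = −F gives Δ = (-1.175, -0.167).
Then the next iterate is (u, v)₁ = (0.825, -0.667).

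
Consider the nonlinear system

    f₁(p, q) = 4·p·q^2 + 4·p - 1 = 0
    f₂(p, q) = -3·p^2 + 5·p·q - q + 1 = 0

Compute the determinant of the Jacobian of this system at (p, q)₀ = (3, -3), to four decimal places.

J = [[4·q^2 + 4, 8·p·q], [-6·p + 5·q, 5·p - 1]].
At the point, J = [[40.0000, -72.0000], [-33.0000, 14.0000]].
det J = -1816.0000.

-1816.0000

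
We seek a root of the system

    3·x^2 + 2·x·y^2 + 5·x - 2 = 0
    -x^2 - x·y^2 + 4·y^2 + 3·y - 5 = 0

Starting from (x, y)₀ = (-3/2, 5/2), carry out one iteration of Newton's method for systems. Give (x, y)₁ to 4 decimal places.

At (-3/2, 5/2): F = (-21.5000, 34.6250).
Jacobian J = [[6·x + 2·y^2 + 5, 4·x·y], [-2·x - y^2, -2·x·y + 8·y + 3]].
At the point, J = [[8.5000, -15.0000], [-3.2500, 30.5000]] (det J = 210.5000).
Solving J·Δ = −F gives Δ = (0.6479, -1.0662).
Then the next iterate is (x, y)₁ = (-0.8521, 1.4338).

(-0.8521, 1.4338)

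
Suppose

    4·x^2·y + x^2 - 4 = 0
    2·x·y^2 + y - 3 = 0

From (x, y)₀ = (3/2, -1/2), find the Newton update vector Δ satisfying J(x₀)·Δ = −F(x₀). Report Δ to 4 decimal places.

(-24.8333, -7.5833)

At (3/2, -1/2): F = (-6.2500, -2.7500).
Jacobian J = [[8·x·y + 2·x, 4·x^2], [2·y^2, 4·x·y + 1]].
At the point, J = [[-3.0000, 9.0000], [0.5000, -2.0000]] (det J = 1.5000).
Solving J·Δ = −F gives Δ = (-24.8333, -7.5833).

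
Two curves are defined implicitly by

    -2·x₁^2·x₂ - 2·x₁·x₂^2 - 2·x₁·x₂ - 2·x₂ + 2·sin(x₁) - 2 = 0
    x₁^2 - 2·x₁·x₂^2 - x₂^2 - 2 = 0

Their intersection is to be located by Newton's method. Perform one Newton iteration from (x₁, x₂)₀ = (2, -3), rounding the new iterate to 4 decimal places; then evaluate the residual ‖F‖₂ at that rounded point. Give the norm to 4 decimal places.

At (2, -3): F = (5.818595, -43.0000).
Jacobian J = [[-4·x₁·x₂ - 2·x₂^2 - 2·x₂ + 2·cos(x₁), -2·x₁^2 - 4·x₁·x₂ - 2·x₁ - 2], [2·x₁ - 2·x₂^2, -4·x₁·x₂ - 2·x₂]].
At the point, J = [[11.167706, 10.0000], [-14.0000, 30.0000]] (det J = 475.031190).
Solving J·Δ = −F gives Δ = (-1.2727, 0.8394).
Then the next iterate is (x₁, x₂)₁ = (0.7273, -2.1606).
Re-evaluating at (0.7273, -2.1606): F = (2.289131, -12.929580), so ‖F‖₂ = 13.1307.

13.1307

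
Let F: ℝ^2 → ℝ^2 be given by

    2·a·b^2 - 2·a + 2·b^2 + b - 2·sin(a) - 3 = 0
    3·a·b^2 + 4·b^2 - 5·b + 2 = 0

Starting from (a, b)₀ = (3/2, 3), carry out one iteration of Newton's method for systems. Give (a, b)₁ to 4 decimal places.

(0.3069, 2.3199)

At (3/2, 3): F = (40.005010, 63.5000).
Jacobian J = [[2·b^2 - 2·cos(a) - 2, 4·a·b + 4·b + 1], [3·b^2, 6·a·b + 8·b - 5]].
At the point, J = [[15.858526, 31.0000], [27.0000, 46.0000]] (det J = -107.507823).
Solving J·Δ = −F gives Δ = (-1.1931, -0.6801).
Then the next iterate is (a, b)₁ = (0.3069, 2.3199).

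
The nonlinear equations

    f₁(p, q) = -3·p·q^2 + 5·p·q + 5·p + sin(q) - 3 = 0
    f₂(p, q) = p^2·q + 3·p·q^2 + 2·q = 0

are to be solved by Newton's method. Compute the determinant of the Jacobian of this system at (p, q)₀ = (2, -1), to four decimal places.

J = [[-3·q^2 + 5·q + 5, -6·p·q + 5·p + cos(q)], [2·p·q + 3·q^2, p^2 + 6·p·q + 2]].
At the point, J = [[-3.0000, 22.540302], [-1.0000, -6.0000]].
det J = 40.5403.

40.5403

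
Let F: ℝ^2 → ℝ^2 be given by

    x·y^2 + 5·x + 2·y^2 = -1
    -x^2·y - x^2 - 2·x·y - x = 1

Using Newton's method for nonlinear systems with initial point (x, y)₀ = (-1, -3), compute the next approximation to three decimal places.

(-0.050, 0.050)

At (-1, -3): F = (5.000, -4.000).
Jacobian J = [[y^2 + 5, 2·x·y + 4·y], [-2·x·y - 2·x - 2·y - 1, -x^2 - 2·x]].
At the point, J = [[14.000, -6.000], [1.000, 1.000]] (det J = 20.000).
Solving J·Δ = −F gives Δ = (0.950, 3.050).
Then the next iterate is (x, y)₁ = (-0.050, 0.050).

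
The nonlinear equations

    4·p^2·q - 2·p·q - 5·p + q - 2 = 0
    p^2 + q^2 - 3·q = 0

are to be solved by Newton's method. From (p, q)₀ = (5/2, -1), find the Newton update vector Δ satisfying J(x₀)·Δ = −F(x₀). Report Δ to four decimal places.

At (5/2, -1): F = (-35.5000, 10.2500).
Jacobian J = [[8·p·q - 2·q - 5, 4·p^2 - 2·p + 1], [2·p, 2·q - 3]].
At the point, J = [[-23.0000, 21.0000], [5.0000, -5.0000]] (det J = 10.0000).
Solving J·Δ = −F gives Δ = (3.7750, 5.8250).

(3.7750, 5.8250)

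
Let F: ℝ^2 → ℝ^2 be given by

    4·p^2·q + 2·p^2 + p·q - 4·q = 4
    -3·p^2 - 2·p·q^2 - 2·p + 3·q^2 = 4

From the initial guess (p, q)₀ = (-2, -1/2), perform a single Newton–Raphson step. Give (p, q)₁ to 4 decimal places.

(-0.8033, -0.3402)

At (-2, -1/2): F = (-1.0000, -10.2500).
Jacobian J = [[8·p·q + 4·p + q, 4·p^2 + p - 4], [-6·p - 2·q^2 - 2, -4·p·q + 6·q]].
At the point, J = [[-0.5000, 10.0000], [9.5000, -7.0000]] (det J = -91.5000).
Solving J·Δ = −F gives Δ = (1.1967, 0.1598).
Then the next iterate is (p, q)₁ = (-0.8033, -0.3402).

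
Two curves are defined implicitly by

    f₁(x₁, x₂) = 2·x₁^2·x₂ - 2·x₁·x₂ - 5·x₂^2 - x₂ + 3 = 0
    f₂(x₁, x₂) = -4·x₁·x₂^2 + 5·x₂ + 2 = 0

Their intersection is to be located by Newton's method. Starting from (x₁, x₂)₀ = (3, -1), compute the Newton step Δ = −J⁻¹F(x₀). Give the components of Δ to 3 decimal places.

(-0.301, 0.476)

At (3, -1): F = (-13.000, -15.000).
Jacobian J = [[4·x₁·x₂ - 2·x₂, 2·x₁^2 - 2·x₁ - 10·x₂ - 1], [-4·x₂^2, -8·x₁·x₂ + 5]].
At the point, J = [[-10.000, 21.000], [-4.000, 29.000]] (det J = -206.000).
Solving J·Δ = −F gives Δ = (-0.301, 0.476).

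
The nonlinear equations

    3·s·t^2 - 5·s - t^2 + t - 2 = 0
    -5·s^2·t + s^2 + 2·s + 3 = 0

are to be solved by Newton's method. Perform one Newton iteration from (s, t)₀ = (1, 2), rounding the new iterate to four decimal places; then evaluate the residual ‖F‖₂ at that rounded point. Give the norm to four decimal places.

At (1, 2): F = (3.0000, -4.0000).
Jacobian J = [[3·t^2 - 5, 6·s·t - 2·t + 1], [-10·s·t + 2·s + 2, -5·s^2]].
At the point, J = [[7.0000, 9.0000], [-16.0000, -5.0000]] (det J = 109.0000).
Solving J·Δ = −F gives Δ = (-0.1927, -0.1835).
Then the next iterate is (s, t)₁ = (0.8073, 1.8165).
Re-evaluating at (0.8073, 1.8165): F = (0.471804, -0.653034), so ‖F‖₂ = 0.8056.

0.8056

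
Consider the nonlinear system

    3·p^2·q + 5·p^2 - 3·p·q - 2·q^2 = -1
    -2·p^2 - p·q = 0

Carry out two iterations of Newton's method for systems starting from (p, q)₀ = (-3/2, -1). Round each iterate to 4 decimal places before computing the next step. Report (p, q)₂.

At (-3/2, -1): F = (-1.0000, -6.0000).
Jacobian J = [[6·p·q + 10·p - 3·q, 3·p^2 - 3·p - 4·q], [-4·p - q, -p]].
At the point, J = [[-3.0000, 15.2500], [7.0000, 1.5000]] (det J = -111.2500).
Solving J·Δ = −F gives Δ = (0.8090, 0.2247).
Then the next iterate is (p, q)₁ = (-0.6910, -0.7753).
Round to (-0.6910, -0.7753) and repeat: F = (-0.532545, -1.490694), J = [[-1.369706, 6.606643], [3.5393, 0.6910]].
Δ = (0.3897, 0.1614), so (p, q)₂ = (-0.3013, -0.6139).

(-0.3013, -0.6139)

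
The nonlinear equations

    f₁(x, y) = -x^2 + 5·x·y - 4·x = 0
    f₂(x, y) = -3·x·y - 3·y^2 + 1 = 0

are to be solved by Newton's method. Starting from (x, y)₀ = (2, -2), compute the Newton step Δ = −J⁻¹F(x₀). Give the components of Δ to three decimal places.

At (2, -2): F = (-32.000, 1.000).
Jacobian J = [[-2·x + 5·y - 4, 5·x], [-3·y, -3·x - 6·y]].
At the point, J = [[-18.000, 10.000], [6.000, 6.000]] (det J = -168.000).
Solving J·Δ = −F gives Δ = (-1.202, 1.036).

(-1.202, 1.036)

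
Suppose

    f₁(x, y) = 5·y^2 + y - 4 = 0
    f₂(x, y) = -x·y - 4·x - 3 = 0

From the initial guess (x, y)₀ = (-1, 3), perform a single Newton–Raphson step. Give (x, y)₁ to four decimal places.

At (-1, 3): F = (44.0000, 4.0000).
Jacobian J = [[0, 10·y + 1], [-y - 4, -x]].
At the point, J = [[0.0000, 31.0000], [-7.0000, 1.0000]] (det J = 217.0000).
Solving J·Δ = −F gives Δ = (0.3687, -1.4194).
Then the next iterate is (x, y)₁ = (-0.6313, 1.5806).

(-0.6313, 1.5806)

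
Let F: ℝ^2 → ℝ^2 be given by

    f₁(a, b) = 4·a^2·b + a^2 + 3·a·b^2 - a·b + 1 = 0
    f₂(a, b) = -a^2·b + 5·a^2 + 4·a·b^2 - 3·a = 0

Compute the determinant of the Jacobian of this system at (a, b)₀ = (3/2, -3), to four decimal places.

J = [[8·a·b + 2·a + 3·b^2 - b, 4·a^2 + 6·a·b - a], [-2·a·b + 10·a + 4·b^2 - 3, -a^2 + 8·a·b]].
At the point, J = [[-3.0000, -19.5000], [57.0000, -38.2500]].
det J = 1226.2500.

1226.2500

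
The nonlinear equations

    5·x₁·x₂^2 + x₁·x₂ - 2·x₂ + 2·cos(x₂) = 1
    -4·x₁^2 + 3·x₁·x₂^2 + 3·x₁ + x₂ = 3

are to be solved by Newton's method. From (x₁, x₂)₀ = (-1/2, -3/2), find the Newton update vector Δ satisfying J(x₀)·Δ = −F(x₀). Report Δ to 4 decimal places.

(1.3521, -1.4938)

At (-1/2, -3/2): F = (-2.733526, -10.3750).
Jacobian J = [[5·x₂^2 + x₂, 10·x₁·x₂ + x₁ - 2·sin(x₂) - 2], [-8·x₁ + 3·x₂^2 + 3, 6·x₁·x₂ + 1]].
At the point, J = [[9.7500, 6.994990], [13.7500, 5.5000]] (det J = -42.556112).
Solving J·Δ = −F gives Δ = (1.3521, -1.4938).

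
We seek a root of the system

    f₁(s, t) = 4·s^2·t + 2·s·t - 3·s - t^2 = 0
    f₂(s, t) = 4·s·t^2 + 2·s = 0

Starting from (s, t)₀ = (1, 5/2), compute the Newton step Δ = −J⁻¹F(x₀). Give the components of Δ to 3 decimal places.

(-0.213, -1.062)

At (1, 5/2): F = (5.750, 27.000).
Jacobian J = [[8·s·t + 2·t - 3, 4·s^2 + 2·s - 2·t], [4·t^2 + 2, 8·s·t]].
At the point, J = [[22.000, 1.000], [27.000, 20.000]] (det J = 413.000).
Solving J·Δ = −F gives Δ = (-0.213, -1.062).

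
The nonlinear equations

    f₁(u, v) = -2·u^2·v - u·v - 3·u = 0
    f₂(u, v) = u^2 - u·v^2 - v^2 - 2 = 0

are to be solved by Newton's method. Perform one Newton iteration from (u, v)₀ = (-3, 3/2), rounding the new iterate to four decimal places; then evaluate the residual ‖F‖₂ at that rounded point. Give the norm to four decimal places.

2.3849

At (-3, 3/2): F = (-13.5000, 11.5000).
Jacobian J = [[-4·u·v - v - 3, -2·u^2 - u], [2·u - v^2, -2·u·v - 2·v]].
At the point, J = [[13.5000, -15.0000], [-8.2500, 6.0000]] (det J = -42.7500).
Solving J·Δ = −F gives Δ = (2.1404, 1.0263).
Then the next iterate is (u, v)₁ = (-0.8596, 2.5263).
Re-evaluating at (-0.8596, 2.5263): F = (1.016980, -2.157148), so ‖F‖₂ = 2.3849.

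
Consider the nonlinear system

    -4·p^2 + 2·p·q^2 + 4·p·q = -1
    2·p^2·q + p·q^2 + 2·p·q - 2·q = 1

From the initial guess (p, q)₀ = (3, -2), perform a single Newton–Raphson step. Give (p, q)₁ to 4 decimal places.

(1.5871, -2.0909)

At (3, -2): F = (-35.0000, -33.0000).
Jacobian J = [[-8·p + 2·q^2 + 4·q, 4·p·q + 4·p], [4·p·q + q^2 + 2·q, 2·p^2 + 2·p·q + 2·p - 2]].
At the point, J = [[-24.0000, -12.0000], [-24.0000, 10.0000]] (det J = -528.0000).
Solving J·Δ = −F gives Δ = (-1.4129, -0.0909).
Then the next iterate is (p, q)₁ = (1.5871, -2.0909).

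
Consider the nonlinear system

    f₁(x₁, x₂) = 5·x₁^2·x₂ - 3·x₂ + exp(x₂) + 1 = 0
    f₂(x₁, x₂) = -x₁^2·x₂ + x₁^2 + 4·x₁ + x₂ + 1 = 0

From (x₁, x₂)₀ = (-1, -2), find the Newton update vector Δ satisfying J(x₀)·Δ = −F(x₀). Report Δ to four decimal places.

At (-1, -2): F = (-2.864665, -2.0000).
Jacobian J = [[10·x₁·x₂, 5·x₁^2 + exp(x₂) - 3], [-2·x₁·x₂ + 2·x₁ + 4, -x₁^2 + 1]].
At the point, J = [[20.0000, 2.135335], [-2.0000, 0.0000]] (det J = 4.270671).
Solving J·Δ = −F gives Δ = (-1.0000, 10.7078).

(-1.0000, 10.7078)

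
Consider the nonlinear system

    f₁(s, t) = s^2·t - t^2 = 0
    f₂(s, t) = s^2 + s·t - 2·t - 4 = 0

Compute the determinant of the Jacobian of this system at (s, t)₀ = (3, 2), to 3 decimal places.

J = [[2·s·t, s^2 - 2·t], [2·s + t, s - 2]].
At the point, J = [[12.000, 5.000], [8.000, 1.000]].
det J = -28.000.

-28.000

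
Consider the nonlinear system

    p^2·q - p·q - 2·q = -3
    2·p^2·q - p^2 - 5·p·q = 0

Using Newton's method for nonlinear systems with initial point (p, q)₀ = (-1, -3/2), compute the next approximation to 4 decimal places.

At (-1, -3/2): F = (3.0000, -11.5000).
Jacobian J = [[2·p·q - q, p^2 - p - 2], [4·p·q - 2·p - 5·q, 2·p^2 - 5·p]].
At the point, J = [[4.5000, 0.0000], [15.5000, 7.0000]] (det J = 31.5000).
Solving J·Δ = −F gives Δ = (-0.6667, 3.1190).
Then the next iterate is (p, q)₁ = (-1.6667, 1.6190).

(-1.6667, 1.6190)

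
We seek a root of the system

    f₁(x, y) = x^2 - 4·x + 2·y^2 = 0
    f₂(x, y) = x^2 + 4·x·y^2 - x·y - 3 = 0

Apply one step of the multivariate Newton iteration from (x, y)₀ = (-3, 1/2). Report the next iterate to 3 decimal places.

(-0.995, -0.225)

At (-3, 1/2): F = (21.500, 4.500).
Jacobian J = [[2·x - 4, 4·y], [2·x + 4·y^2 - y, 8·x·y - x]].
At the point, J = [[-10.000, 2.000], [-5.500, -9.000]] (det J = 101.000).
Solving J·Δ = −F gives Δ = (2.005, -0.725).
Then the next iterate is (x, y)₁ = (-0.995, -0.225).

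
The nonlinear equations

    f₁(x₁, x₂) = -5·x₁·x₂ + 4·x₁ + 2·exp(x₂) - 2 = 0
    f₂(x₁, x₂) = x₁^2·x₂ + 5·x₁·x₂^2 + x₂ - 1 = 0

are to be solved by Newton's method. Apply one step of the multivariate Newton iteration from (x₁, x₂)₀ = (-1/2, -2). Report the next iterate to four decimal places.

At (-1/2, -2): F = (-8.729329, -13.5000).
Jacobian J = [[-5·x₂ + 4, -5·x₁ + 2·exp(x₂)], [2·x₁·x₂ + 5·x₂^2, x₁^2 + 10·x₁·x₂ + 1]].
At the point, J = [[14.0000, 2.770671], [22.0000, 11.2500]] (det J = 96.545248).
Solving J·Δ = −F gives Δ = (0.6298, -0.0315).
Then the next iterate is (x₁, x₂)₁ = (0.1298, -2.0315).

(0.1298, -2.0315)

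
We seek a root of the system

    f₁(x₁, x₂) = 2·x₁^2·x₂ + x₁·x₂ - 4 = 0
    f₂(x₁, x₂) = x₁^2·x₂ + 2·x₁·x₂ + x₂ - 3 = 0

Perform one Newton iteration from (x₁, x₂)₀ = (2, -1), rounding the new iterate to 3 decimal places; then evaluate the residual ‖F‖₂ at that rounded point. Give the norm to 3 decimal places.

At (2, -1): F = (-14.000, -12.000).
Jacobian J = [[4·x₁·x₂ + x₂, 2·x₁^2 + x₁], [2·x₁·x₂ + 2·x₂, x₁^2 + 2·x₁ + 1]].
At the point, J = [[-9.000, 10.000], [-6.000, 9.000]] (det J = -21.000).
Solving J·Δ = −F gives Δ = (-0.286, 1.143).
Then the next iterate is (x₁, x₂)₁ = (1.714, 0.143).
Re-evaluating at (1.714, 0.143): F = (-2.91469, -1.94669), so ‖F‖₂ = 3.505.

3.505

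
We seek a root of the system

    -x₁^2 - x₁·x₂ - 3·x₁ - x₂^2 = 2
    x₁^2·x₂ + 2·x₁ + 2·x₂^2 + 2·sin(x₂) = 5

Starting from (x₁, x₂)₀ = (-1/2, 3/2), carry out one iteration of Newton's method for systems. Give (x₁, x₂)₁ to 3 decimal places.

(-1.078, 1.409)

At (-1/2, 3/2): F = (-2.250, 0.86999).
Jacobian J = [[-2·x₁ - x₂ - 3, -x₁ - 2·x₂], [2·x₁·x₂ + 2, x₁^2 + 4·x₂ + 2·cos(x₂)]].
At the point, J = [[-3.500, -2.500], [0.500, 6.39147]] (det J = -21.12016).
Solving J·Δ = −F gives Δ = (-0.578, -0.091).
Then the next iterate is (x₁, x₂)₁ = (-1.078, 1.409).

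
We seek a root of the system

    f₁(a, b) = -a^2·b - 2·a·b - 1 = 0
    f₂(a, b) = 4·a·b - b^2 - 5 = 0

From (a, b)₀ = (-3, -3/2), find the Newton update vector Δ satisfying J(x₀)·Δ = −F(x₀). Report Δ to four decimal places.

(-0.0208, 1.2083)

At (-3, -3/2): F = (3.5000, 10.7500).
Jacobian J = [[-2·a·b - 2·b, -a^2 - 2·a], [4·b, 4·a - 2·b]].
At the point, J = [[-6.0000, -3.0000], [-6.0000, -9.0000]] (det J = 36.0000).
Solving J·Δ = −F gives Δ = (-0.0208, 1.2083).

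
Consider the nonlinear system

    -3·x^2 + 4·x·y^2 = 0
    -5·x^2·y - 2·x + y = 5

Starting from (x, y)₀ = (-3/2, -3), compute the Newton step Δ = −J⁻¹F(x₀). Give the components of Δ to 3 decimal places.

(0.335, 1.269)

At (-3/2, -3): F = (-60.750, 28.750).
Jacobian J = [[-6·x + 4·y^2, 8·x·y], [-10·x·y - 2, -5·x^2 + 1]].
At the point, J = [[45.000, 36.000], [-47.000, -10.250]] (det J = 1230.750).
Solving J·Δ = −F gives Δ = (0.335, 1.269).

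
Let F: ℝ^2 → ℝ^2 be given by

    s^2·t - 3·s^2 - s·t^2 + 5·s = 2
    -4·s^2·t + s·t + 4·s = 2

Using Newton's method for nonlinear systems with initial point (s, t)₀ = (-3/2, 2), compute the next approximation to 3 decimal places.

At (-3/2, 2): F = (-5.750, -29.000).
Jacobian J = [[2·s·t - 6·s - t^2 + 5, s^2 - 2·s·t], [-8·s·t + t + 4, -4·s^2 + s]].
At the point, J = [[4.000, 8.250], [30.000, -10.500]] (det J = -289.500).
Solving J·Δ = −F gives Δ = (1.035, 0.195).
Then the next iterate is (s, t)₁ = (-0.465, 2.195).

(-0.465, 2.195)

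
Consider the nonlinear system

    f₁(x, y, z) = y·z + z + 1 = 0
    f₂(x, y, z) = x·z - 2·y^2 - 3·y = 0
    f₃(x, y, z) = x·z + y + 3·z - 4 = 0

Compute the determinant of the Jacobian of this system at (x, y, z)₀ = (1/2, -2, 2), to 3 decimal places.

J = [[0, z, y + 1], [z, -4·y - 3, x], [z, 1, x + 3]].
At the point, J = [[0.000, 2.000, -1.000], [2.000, 5.000, 0.500], [2.000, 1.000, 3.500]].
det J = -4.000.

-4.000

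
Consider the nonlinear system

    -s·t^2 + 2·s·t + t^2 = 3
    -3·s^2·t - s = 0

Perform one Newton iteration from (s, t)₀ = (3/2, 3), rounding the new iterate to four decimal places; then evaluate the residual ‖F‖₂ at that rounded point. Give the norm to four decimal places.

30.9496

At (3/2, 3): F = (1.5000, -21.7500).
Jacobian J = [[-t^2 + 2·t, -2·s·t + 2·s + 2·t], [-6·s·t - 1, -3·s^2]].
At the point, J = [[-3.0000, 0.0000], [-28.0000, -6.7500]] (det J = 20.2500).
Solving J·Δ = −F gives Δ = (0.5000, -5.2963).
Then the next iterate is (s, t)₁ = (2.0000, -2.2963).
Re-evaluating at (2.0000, -2.2963): F = (-17.458194, 25.5556), so ‖F‖₂ = 30.9496.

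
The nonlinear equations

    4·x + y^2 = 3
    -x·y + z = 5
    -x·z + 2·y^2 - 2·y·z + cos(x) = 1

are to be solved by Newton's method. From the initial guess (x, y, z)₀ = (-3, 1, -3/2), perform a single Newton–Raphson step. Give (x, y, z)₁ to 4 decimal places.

At (-3, 1, -3/2): F = (-14.0000, -3.5000, -1.489992).
Jacobian J = [[4, 2·y, 0], [-y, -x, 1], [-z - sin(x), 4·y - 2·z, -x - 2·y]].
At the point, J = [[4.0000, 2.0000, 0.0000], [-1.0000, 3.0000, 1.0000], [1.641120, 7.0000, 1.0000]] (det J = -10.717760).
Solving J·Δ = −F gives Δ = (5.6001, -4.2001, 21.7004).
Then the next iterate is (x, y, z)₁ = (2.6001, -3.2001, 20.2004).

(2.6001, -3.2001, 20.2004)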